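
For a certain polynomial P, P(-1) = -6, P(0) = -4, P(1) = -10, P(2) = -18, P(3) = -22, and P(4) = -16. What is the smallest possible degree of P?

Forward differences of the values at t = -1, 0, 1, 2, 3, 4:
  P  : -6  -4  -10  -18  -22  -16
  Δ  : 2  -6  -8  -4  6
  Δ^2: -8  -2  4  10
  Δ^3: 6  6  6
  Δ^4: 0  0
  Δ^5: 0
The third differences are constant (6) and nonzero, while all higher differences vanish, so the minimal degree is 3.

3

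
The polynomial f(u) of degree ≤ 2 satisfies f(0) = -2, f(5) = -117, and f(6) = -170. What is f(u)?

Using the Lagrange interpolation formula with nodes 0, 5, 6:
  L_0(u) = (u - 5)(u - 6) / 30
  L_1(u) = u(u - 6) / -5
  L_2(u) = u(u - 5) / 6
Then f(u) = -2·L_0(u) - 117·L_1(u) - 170·L_2(u).
Expanding and collecting terms gives f(u) = -5u^2 + 2u - 2.
Check: f(5) = -117. ✓

f(u) = -5u^2 + 2u - 2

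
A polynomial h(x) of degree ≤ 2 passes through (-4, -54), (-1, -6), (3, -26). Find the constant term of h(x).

-2

Write h(x) = ax^2 + bx + c. Substituting each data point gives a linear system:
  16a - 4b + c = -54
  a - b + c = -6
  9a + 3b + c = -26
Solving the system yields a = -3, b = 1, c = -2.
So h(x) = -3x² + x - 2.
The constant term is -2.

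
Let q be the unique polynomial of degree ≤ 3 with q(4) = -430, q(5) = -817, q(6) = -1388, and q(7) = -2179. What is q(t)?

Using the Lagrange interpolation formula with nodes 4, 5, 6, 7:
  L_0(t) = (t - 5)(t - 6)(t - 7) / -6
  L_1(t) = (t - 4)(t - 6)(t - 7) / 2
  L_2(t) = (t - 4)(t - 5)(t - 7) / -2
  L_3(t) = (t - 4)(t - 5)(t - 6) / 6
Then q(t) = -430·L_0(t) - 817·L_1(t) - 1388·L_2(t) - 2179·L_3(t).
Expanding and collecting terms gives q(t) = -6t^3 - 2t^2 - 3t - 2.
Check: q(4) = -430. ✓

q(t) = -6t^3 - 2t^2 - 3t - 2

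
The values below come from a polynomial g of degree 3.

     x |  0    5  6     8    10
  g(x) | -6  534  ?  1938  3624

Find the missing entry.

The 4 known points determine the degree-3 polynomial uniquely.
Write g(x) = ax^3 + bx^2 + cx + d. Substituting each data point gives a linear system:
  d = -6
  125a + 25b + 5c + d = 534
  512a + 64b + 8c + d = 1938
  1000a + 100b + 10c + d = 3624
Solving the system yields a = 3, b = 6, c = 3, d = -6.
So g(x) = 3x³ + 6x² + 3x - 6.
Then g(6) = 876.

876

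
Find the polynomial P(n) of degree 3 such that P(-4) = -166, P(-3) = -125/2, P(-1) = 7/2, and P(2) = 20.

Write P(n) = an^3 + bn^2 + cn + d. Substituting each data point gives a linear system:
  -64a + 16b - 4c + d = -166
  -27a + 9b - 3c + d = -125/2
  -a + b - c + d = 7/2
  8a + 4b + 2c + d = 20
Solving the system yields a = 3, b = 1/2, c = -4, d = 2.
So P(n) = 3n^3 + (1/2)n^2 - 4n + 2.
Check: P(2) = 20. ✓

P(n) = 3n^3 + (1/2)n^2 - 4n + 2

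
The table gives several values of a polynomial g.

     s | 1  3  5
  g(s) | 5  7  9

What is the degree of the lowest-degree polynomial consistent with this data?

Forward differences of the values at s = 1, 3, 5:
  g  : 5  7  9
  Δ  : 2  2
  Δ^2: 0
The first differences are constant (2) and nonzero, while all higher differences vanish, so the minimal degree is 1.

1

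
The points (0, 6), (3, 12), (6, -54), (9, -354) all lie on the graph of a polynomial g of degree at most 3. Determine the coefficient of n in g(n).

-4

Write g(n) = an^3 + bn^2 + cn + d. Substituting each data point gives a linear system:
  d = 6
  27a + 9b + 3c + d = 12
  216a + 36b + 6c + d = -54
  729a + 81b + 9c + d = -354
Solving the system yields a = -1, b = 5, c = -4, d = 6.
So g(n) = -n^3 + 5n^2 - 4n + 6.
The coefficient of n is -4.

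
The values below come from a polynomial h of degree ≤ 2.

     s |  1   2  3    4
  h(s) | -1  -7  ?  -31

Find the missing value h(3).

On equispaced nodes a degree-2 polynomial has vanishing third forward difference, so
  - h(1) + 3·h(2) - 3·h(3) + h(4) = 0.
Substituting the known values and solving for h(3):
  -3·h(3) = 51
  h(3) = -17.

-17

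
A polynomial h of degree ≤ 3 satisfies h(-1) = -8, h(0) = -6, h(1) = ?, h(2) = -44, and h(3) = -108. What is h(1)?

The 4 known points determine the degree-3 polynomial uniquely.
Write h(x) = ax^3 + bx^2 + cx + d. Substituting each data point gives a linear system:
  -a + b - c + d = -8
  d = -6
  8a + 4b + 2c + d = -44
  27a + 9b + 3c + d = -108
Solving the system yields a = -2, b = -5, c = -1, d = -6.
So h(x) = -2x³ - 5x² - x - 6.
Then h(1) = -14.

-14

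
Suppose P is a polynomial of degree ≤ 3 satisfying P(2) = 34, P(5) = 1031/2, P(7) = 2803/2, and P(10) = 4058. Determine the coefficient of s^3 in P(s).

Write P(s) = as^3 + bs^2 + cs + d. Substituting each data point gives a linear system:
  8a + 4b + 2c + d = 34
  125a + 25b + 5c + d = 1031/2
  343a + 49b + 7c + d = 2803/2
  1000a + 100b + 10c + d = 4058
Solving the system yields a = 4, b = 1/2, c = 1, d = -2.
So P(s) = 4s³ + (1/2)s² + s - 2.
The leading coefficient is 4.

4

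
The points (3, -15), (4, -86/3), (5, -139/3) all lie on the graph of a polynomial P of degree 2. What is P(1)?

Using the Lagrange interpolation formula with nodes 3, 4, 5:
  L_0(u) = (u - 4)(u - 5) / 2
  L_1(u) = (u - 3)(u - 5) / -1
  L_2(u) = (u - 3)(u - 4) / 2
Then P(u) = -15·L_0(u) - 86/3·L_1(u) - 139/3·L_2(u).
Expanding and collecting terms gives P(u) = -2u² + (1/3)u + 2.
Evaluating at u = 1: P(1) = 1/3.

1/3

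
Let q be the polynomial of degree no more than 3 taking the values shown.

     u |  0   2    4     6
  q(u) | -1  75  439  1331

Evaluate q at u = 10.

5659

Forward differences of the values at u = 0, 2, 4, 6:
  q  : -1  75  439  1331
  Δ  : 76  364  892
  Δ^2: 288  528
  Δ^3: 240
The third differences are constant, confirming degree 3.
Interpolating (Newton forward form) and evaluating at u = 10 gives q(10) = 5659.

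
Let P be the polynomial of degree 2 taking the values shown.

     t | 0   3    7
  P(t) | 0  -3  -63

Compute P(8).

Write P(t) = at^2 + bt + c. Substituting each data point gives a linear system:
  c = 0
  9a + 3b + c = -3
  49a + 7b + c = -63
Solving the system yields a = -2, b = 5, c = 0.
So P(t) = -2t² + 5t.
Then P(8) = -88.

-88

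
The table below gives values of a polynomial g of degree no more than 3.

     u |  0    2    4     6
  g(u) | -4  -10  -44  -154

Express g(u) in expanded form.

Write g(u) = au^3 + bu^2 + cu + d. Substituting each data point gives a linear system:
  d = -4
  8a + 4b + 2c + d = -10
  64a + 16b + 4c + d = -44
  216a + 36b + 6c + d = -154
Solving the system yields a = -1, b = 5/2, c = -4, d = -4.
So g(u) = -u^3 + (5/2)u^2 - 4u - 4.
Check: g(0) = -4. ✓

g(u) = -u^3 + (5/2)u^2 - 4u - 4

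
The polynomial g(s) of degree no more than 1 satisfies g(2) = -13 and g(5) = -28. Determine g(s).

Using the Lagrange interpolation formula with nodes 2, 5:
  L_0(s) = (s - 5) / -3
  L_1(s) = (s - 2) / 3
Then g(s) = -13·L_0(s) - 28·L_1(s).
Expanding and collecting terms gives g(s) = -5s - 3.
Check: g(5) = -28. ✓

g(s) = -5s - 3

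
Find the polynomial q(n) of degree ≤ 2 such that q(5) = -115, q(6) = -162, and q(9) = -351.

q(n) = -4n^2 - 3n

Using the Lagrange interpolation formula with nodes 5, 6, 9:
  L_0(n) = (n - 6)(n - 9) / 4
  L_1(n) = (n - 5)(n - 9) / -3
  L_2(n) = (n - 5)(n - 6) / 12
Then q(n) = -115·L_0(n) - 162·L_1(n) - 351·L_2(n).
Expanding and collecting terms gives q(n) = -4n² - 3n.
Check: q(6) = -162. ✓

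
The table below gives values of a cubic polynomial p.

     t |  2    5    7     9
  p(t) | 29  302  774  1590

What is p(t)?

p(t) = 2t^3 + t^2 + 6t - 3

Write p(t) = at^3 + bt^2 + ct + d. Substituting each data point gives a linear system:
  8a + 4b + 2c + d = 29
  125a + 25b + 5c + d = 302
  343a + 49b + 7c + d = 774
  729a + 81b + 9c + d = 1590
Solving the system yields a = 2, b = 1, c = 6, d = -3.
So p(t) = 2t³ + t² + 6t - 3.
Check: p(5) = 302. ✓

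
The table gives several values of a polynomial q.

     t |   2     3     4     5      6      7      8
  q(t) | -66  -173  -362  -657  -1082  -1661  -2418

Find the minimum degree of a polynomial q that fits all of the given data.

Forward differences of the values at t = 2, 3, 4, 5, 6, 7, 8:
  q  : -66  -173  -362  -657  -1082  -1661  -2418
  Δ  : -107  -189  -295  -425  -579  -757
  Δ^2: -82  -106  -130  -154  -178
  Δ^3: -24  -24  -24  -24
  Δ^4: 0  0  0
  Δ^5: 0  0
  Δ^6: 0
The third differences are constant (-24) and nonzero, while all higher differences vanish, so the minimal degree is 3.

3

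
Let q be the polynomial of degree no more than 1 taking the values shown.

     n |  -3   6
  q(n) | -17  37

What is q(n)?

Write q(n) = an + b. Substituting each data point gives a linear system:
  -3a + b = -17
  6a + b = 37
Solving the system yields a = 6, b = 1.
So q(n) = 6n + 1.
Check: q(6) = 37. ✓

q(n) = 6n + 1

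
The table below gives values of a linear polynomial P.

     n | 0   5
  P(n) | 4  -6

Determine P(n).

P(n) = -2n + 4

Write P(n) = an + b. Substituting each data point gives a linear system:
  b = 4
  5a + b = -6
Solving the system yields a = -2, b = 4.
So P(n) = -2n + 4.
Check: P(0) = 4. ✓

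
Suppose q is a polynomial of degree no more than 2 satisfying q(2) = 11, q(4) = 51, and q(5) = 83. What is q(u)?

q(u) = 4u^2 - 4u + 3

Using the Lagrange interpolation formula with nodes 2, 4, 5:
  L_0(u) = (u - 4)(u - 5) / 6
  L_1(u) = (u - 2)(u - 5) / -2
  L_2(u) = (u - 2)(u - 4) / 3
Then q(u) = 11·L_0(u) + 51·L_1(u) + 83·L_2(u).
Expanding and collecting terms gives q(u) = 4u^2 - 4u + 3.
Check: q(4) = 51. ✓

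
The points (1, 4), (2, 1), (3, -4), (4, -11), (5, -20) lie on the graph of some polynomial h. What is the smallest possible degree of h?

Forward differences of the values at x = 1, 2, 3, 4, 5:
  h  : 4  1  -4  -11  -20
  Δ  : -3  -5  -7  -9
  Δ^2: -2  -2  -2
  Δ^3: 0  0
  Δ^4: 0
The second differences are constant (-2) and nonzero, while all higher differences vanish, so the minimal degree is 2.

2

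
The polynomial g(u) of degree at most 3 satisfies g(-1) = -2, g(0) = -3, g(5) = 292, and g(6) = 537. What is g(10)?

2737

Write g(u) = au^3 + bu^2 + cu + d. Substituting each data point gives a linear system:
  -a + b - c + d = -2
  d = -3
  125a + 25b + 5c + d = 292
  216a + 36b + 6c + d = 537
Solving the system yields a = 3, b = -2, c = -6, d = -3.
So g(u) = 3u³ - 2u² - 6u - 3.
Then g(10) = 2737.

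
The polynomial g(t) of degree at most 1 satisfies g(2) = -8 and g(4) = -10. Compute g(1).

-7

Using the Lagrange interpolation formula with nodes 2, 4:
  L_0(t) = (t - 4) / -2
  L_1(t) = (t - 2) / 2
Then g(t) = -8·L_0(t) - 10·L_1(t).
Expanding and collecting terms gives g(t) = -t - 6.
Evaluating at t = 1: g(1) = -7.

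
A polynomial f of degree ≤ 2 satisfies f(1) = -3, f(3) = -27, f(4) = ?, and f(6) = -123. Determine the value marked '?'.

The 3 known points determine the degree-2 polynomial uniquely.
Write f(t) = at^2 + bt + c. Substituting each data point gives a linear system:
  a + b + c = -3
  9a + 3b + c = -27
  36a + 6b + c = -123
Solving the system yields a = -4, b = 4, c = -3.
So f(t) = -4t² + 4t - 3.
Then f(4) = -51.

-51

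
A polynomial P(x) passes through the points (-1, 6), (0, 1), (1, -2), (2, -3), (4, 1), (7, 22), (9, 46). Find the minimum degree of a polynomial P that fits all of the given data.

Divided differences on the nodes -1, 0, 1, 2, 4, 7, 9:
  order 0: 6  1  -2  -3  1  22  46
  order 1: -5  -3  -1  2  7  12
  order 2: 1  1  1  1  1
  order 3: 0  0  0  0
  order 4: 0  0  0
  order 5: 0  0
  order 6: 0
The order-2 divided differences are all 1 (nonzero) and every higher order vanishes, so the data lies on a polynomial of degree exactly 2.

2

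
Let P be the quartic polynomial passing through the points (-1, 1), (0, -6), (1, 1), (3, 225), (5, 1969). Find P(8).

14050

Using the Lagrange interpolation formula with nodes -1, 0, 1, 3, 5:
  L_0(x) = x(x - 1)(x - 3)(x - 5) / 48
  L_1(x) = (x + 1)(x - 1)(x - 3)(x - 5) / -15
  L_2(x) = (x + 1)x(x - 3)(x - 5) / 16
  L_3(x) = (x + 1)x(x - 1)(x - 5) / -48
  L_4(x) = (x + 1)x(x - 1)(x - 3) / 240
Then P(x) = 1·L_0(x) - 6·L_1(x) + 1·L_2(x) + 225·L_3(x) + 1969·L_4(x).
Expanding and collecting terms gives P(x) = 4x^4 - 5x^3 + 3x^2 + 5x - 6.
Evaluating at x = 8: P(8) = 14050.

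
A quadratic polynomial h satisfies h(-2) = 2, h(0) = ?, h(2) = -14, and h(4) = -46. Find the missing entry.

On equispaced nodes a degree-2 polynomial has vanishing third forward difference, so
  - h(-2) + 3·h(0) - 3·h(2) + h(4) = 0.
Substituting the known values and solving for h(0):
  3·h(0) = 6
  h(0) = 2.

2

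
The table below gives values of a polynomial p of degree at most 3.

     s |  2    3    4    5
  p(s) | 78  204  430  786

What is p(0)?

Using the Lagrange interpolation formula with nodes 2, 3, 4, 5:
  L_0(s) = (s - 3)(s - 4)(s - 5) / -6
  L_1(s) = (s - 2)(s - 4)(s - 5) / 2
  L_2(s) = (s - 2)(s - 3)(s - 5) / -2
  L_3(s) = (s - 2)(s - 3)(s - 4) / 6
Then p(s) = 78·L_0(s) + 204·L_1(s) + 430·L_2(s) + 786·L_3(s).
Expanding and collecting terms gives p(s) = 5s^3 + 5s^2 + 6s + 6.
Evaluating at s = 0: p(0) = 6.

6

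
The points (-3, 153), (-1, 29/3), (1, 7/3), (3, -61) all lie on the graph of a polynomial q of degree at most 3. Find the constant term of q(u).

1

Write q(u) = au^3 + bu^2 + cu + d. Substituting each data point gives a linear system:
  -27a + 9b - 3c + d = 153
  -a + b - c + d = 29/3
  a + b + c + d = 7/3
  27a + 9b + 3c + d = -61
Solving the system yields a = -4, b = 5, c = 1/3, d = 1.
So q(u) = -4u³ + 5u² + (1/3)u + 1.
The constant term is 1.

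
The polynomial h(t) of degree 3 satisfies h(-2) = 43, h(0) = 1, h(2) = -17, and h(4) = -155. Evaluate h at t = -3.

118

Write h(t) = at^3 + bt^2 + ct + d. Substituting each data point gives a linear system:
  -8a + 4b - 2c + d = 43
  d = 1
  8a + 4b + 2c + d = -17
  64a + 16b + 4c + d = -155
Solving the system yields a = -3, b = 3, c = -3, d = 1.
So h(t) = -3t^3 + 3t^2 - 3t + 1.
Then h(-3) = 118.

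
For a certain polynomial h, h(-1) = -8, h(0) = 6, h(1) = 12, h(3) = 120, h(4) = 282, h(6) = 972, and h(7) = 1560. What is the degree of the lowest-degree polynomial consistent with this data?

Divided differences on the nodes -1, 0, 1, 3, 4, 6, 7:
  order 0: -8  6  12  120  282  972  1560
  order 1: 14  6  54  162  345  588
  order 2: -4  16  36  61  81
  order 3: 5  5  5  5
  order 4: 0  0  0
  order 5: 0  0
  order 6: 0
The order-3 divided differences are all 5 (nonzero) and every higher order vanishes, so the data lies on a polynomial of degree exactly 3.

3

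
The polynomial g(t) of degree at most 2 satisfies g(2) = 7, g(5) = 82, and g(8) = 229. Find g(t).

g(t) = 4t^2 - 3t - 3

Write g(t) = at^2 + bt + c. Substituting each data point gives a linear system:
  4a + 2b + c = 7
  25a + 5b + c = 82
  64a + 8b + c = 229
Solving the system yields a = 4, b = -3, c = -3.
So g(t) = 4t^2 - 3t - 3.
Check: g(8) = 229. ✓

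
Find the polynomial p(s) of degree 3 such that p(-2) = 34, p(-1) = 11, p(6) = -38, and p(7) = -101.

p(s) = -s^3 + 5s^2 - s + 4

Write p(s) = as^3 + bs^2 + cs + d. Substituting each data point gives a linear system:
  -8a + 4b - 2c + d = 34
  -a + b - c + d = 11
  216a + 36b + 6c + d = -38
  343a + 49b + 7c + d = -101
Solving the system yields a = -1, b = 5, c = -1, d = 4.
So p(s) = -s^3 + 5s^2 - s + 4.
Check: p(-2) = 34. ✓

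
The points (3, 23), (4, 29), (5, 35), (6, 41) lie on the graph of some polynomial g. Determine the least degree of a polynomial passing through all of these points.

Forward differences of the values at s = 3, 4, 5, 6:
  g  : 23  29  35  41
  Δ  : 6  6  6
  Δ^2: 0  0
  Δ^3: 0
The first differences are constant (6) and nonzero, while all higher differences vanish, so the minimal degree is 1.

1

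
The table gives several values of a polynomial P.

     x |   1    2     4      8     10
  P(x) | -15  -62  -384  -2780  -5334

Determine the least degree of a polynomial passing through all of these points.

Divided differences on the nodes 1, 2, 4, 8, 10:
  order 0: -15  -62  -384  -2780  -5334
  order 1: -47  -161  -599  -1277
  order 2: -38  -73  -113
  order 3: -5  -5
  order 4: 0
The order-3 divided differences are all -5 (nonzero) and every higher order vanishes, so the data lies on a polynomial of degree exactly 3.

3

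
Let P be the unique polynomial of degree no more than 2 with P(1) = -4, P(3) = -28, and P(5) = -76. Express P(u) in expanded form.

P(u) = -3u^2 - 1

Using the Lagrange interpolation formula with nodes 1, 3, 5:
  L_0(u) = (u - 3)(u - 5) / 8
  L_1(u) = (u - 1)(u - 5) / -4
  L_2(u) = (u - 1)(u - 3) / 8
Then P(u) = -4·L_0(u) - 28·L_1(u) - 76·L_2(u).
Expanding and collecting terms gives P(u) = -3u^2 - 1.
Check: P(1) = -4. ✓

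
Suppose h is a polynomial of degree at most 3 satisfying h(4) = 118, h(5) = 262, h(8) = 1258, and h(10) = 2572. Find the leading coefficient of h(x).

Write h(x) = ax^3 + bx^2 + cx + d. Substituting each data point gives a linear system:
  64a + 16b + 4c + d = 118
  125a + 25b + 5c + d = 262
  512a + 64b + 8c + d = 1258
  1000a + 100b + 10c + d = 2572
Solving the system yields a = 3, b = -4, c = -3, d = 2.
So h(x) = 3x³ - 4x² - 3x + 2.
The leading coefficient is 3.

3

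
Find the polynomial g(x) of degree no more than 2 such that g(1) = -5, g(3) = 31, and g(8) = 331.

Using the Lagrange interpolation formula with nodes 1, 3, 8:
  L_0(x) = (x - 3)(x - 8) / 14
  L_1(x) = (x - 1)(x - 8) / -10
  L_2(x) = (x - 1)(x - 3) / 35
Then g(x) = -5·L_0(x) + 31·L_1(x) + 331·L_2(x).
Expanding and collecting terms gives g(x) = 6x² - 6x - 5.
Check: g(8) = 331. ✓

g(x) = 6x^2 - 6x - 5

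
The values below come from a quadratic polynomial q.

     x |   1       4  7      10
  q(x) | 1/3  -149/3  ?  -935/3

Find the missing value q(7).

On equispaced nodes a degree-2 polynomial has vanishing third forward difference, so
  - q(1) + 3·q(4) - 3·q(7) + q(10) = 0.
Substituting the known values and solving for q(7):
  -3·q(7) = 461
  q(7) = -461/3.

-461/3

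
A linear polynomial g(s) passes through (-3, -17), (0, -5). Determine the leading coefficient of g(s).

Write g(s) = as + b. Substituting each data point gives a linear system:
  -3a + b = -17
  b = -5
Solving the system yields a = 4, b = -5.
So g(s) = 4s - 5.
The leading coefficient is 4.

4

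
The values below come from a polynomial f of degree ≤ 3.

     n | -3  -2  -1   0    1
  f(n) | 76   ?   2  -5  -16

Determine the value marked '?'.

23

The 4 known points determine the degree-3 polynomial uniquely.
Write f(n) = an^3 + bn^2 + cn + d. Substituting each data point gives a linear system:
  -27a + 9b - 3c + d = 76
  -a + b - c + d = 2
  d = -5
  a + b + c + d = -16
Solving the system yields a = -3, b = -2, c = -6, d = -5.
So f(n) = -3n^3 - 2n^2 - 6n - 5.
Then f(-2) = 23.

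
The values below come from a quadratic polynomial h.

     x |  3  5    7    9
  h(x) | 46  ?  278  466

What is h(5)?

The 3 known points determine the degree-2 polynomial uniquely.
Write h(x) = ax^2 + bx + c. Substituting each data point gives a linear system:
  9a + 3b + c = 46
  49a + 7b + c = 278
  81a + 9b + c = 466
Solving the system yields a = 6, b = -2, c = -2.
So h(x) = 6x^2 - 2x - 2.
Then h(5) = 138.

138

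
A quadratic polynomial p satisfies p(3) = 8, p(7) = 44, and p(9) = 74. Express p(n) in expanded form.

p(n) = n^2 - n + 2

Write p(n) = an^2 + bn + c. Substituting each data point gives a linear system:
  9a + 3b + c = 8
  49a + 7b + c = 44
  81a + 9b + c = 74
Solving the system yields a = 1, b = -1, c = 2.
So p(n) = n² - n + 2.
Check: p(9) = 74. ✓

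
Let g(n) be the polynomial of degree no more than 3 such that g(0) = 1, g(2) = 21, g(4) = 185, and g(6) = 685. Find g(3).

73

Forward differences of the values at n = 0, 2, 4, 6:
  g  : 1  21  185  685
  Δ  : 20  164  500
  Δ^2: 144  336
  Δ^3: 192
The third differences are constant, confirming degree 3.
Interpolating (Newton forward form) and evaluating at n = 3 gives g(3) = 73.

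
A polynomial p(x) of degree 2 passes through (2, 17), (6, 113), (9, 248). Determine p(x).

p(x) = 3x^2 + 5

Using the Lagrange interpolation formula with nodes 2, 6, 9:
  L_0(x) = (x - 6)(x - 9) / 28
  L_1(x) = (x - 2)(x - 9) / -12
  L_2(x) = (x - 2)(x - 6) / 21
Then p(x) = 17·L_0(x) + 113·L_1(x) + 248·L_2(x).
Expanding and collecting terms gives p(x) = 3x² + 5.
Check: p(2) = 17. ✓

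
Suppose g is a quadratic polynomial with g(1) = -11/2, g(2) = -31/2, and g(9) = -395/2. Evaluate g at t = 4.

Using the Lagrange interpolation formula with nodes 1, 2, 9:
  L_0(t) = (t - 2)(t - 9) / 8
  L_1(t) = (t - 1)(t - 9) / -7
  L_2(t) = (t - 1)(t - 2) / 56
Then g(t) = -11/2·L_0(t) - 31/2·L_1(t) - 395/2·L_2(t).
Expanding and collecting terms gives g(t) = -2t^2 - 4t + 1/2.
Evaluating at t = 4: g(4) = -95/2.

-95/2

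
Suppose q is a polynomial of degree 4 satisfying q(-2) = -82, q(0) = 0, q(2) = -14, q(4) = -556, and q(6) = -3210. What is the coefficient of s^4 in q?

-3

Write q(s) = as^4 + bs^3 + cs^2 + ds + e. Substituting each data point gives a linear system:
  16a - 8b + 4c - 2d + e = -82
  e = 0
  16a + 8b + 4c + 2d + e = -14
  256a + 64b + 16c + 4d + e = -556
  1296a + 216b + 36c + 6d + e = -3210
Solving the system yields a = -3, b = 3, c = 0, d = 5, e = 0.
So q(s) = -3s⁴ + 3s³ + 5s.
The leading coefficient is -3.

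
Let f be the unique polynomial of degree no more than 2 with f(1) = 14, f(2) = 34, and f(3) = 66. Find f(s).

Write f(s) = as^2 + bs + c. Substituting each data point gives a linear system:
  a + b + c = 14
  4a + 2b + c = 34
  9a + 3b + c = 66
Solving the system yields a = 6, b = 2, c = 6.
So f(s) = 6s^2 + 2s + 6.
Check: f(1) = 14. ✓

f(s) = 6s^2 + 2s + 6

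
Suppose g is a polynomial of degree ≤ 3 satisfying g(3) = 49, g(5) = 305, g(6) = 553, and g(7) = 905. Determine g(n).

g(n) = 3n^3 - 2n^2 - 3n - 5

Write g(n) = an^3 + bn^2 + cn + d. Substituting each data point gives a linear system:
  27a + 9b + 3c + d = 49
  125a + 25b + 5c + d = 305
  216a + 36b + 6c + d = 553
  343a + 49b + 7c + d = 905
Solving the system yields a = 3, b = -2, c = -3, d = -5.
So g(n) = 3n^3 - 2n^2 - 3n - 5.
Check: g(6) = 553. ✓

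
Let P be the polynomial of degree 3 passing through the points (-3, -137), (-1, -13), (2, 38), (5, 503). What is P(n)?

P(n) = 4n^3 - n^2 + 6n - 2

Using the Lagrange interpolation formula with nodes -3, -1, 2, 5:
  L_0(n) = (n + 1)(n - 2)(n - 5) / -80
  L_1(n) = (n + 3)(n - 2)(n - 5) / 36
  L_2(n) = (n + 3)(n + 1)(n - 5) / -45
  L_3(n) = (n + 3)(n + 1)(n - 2) / 144
Then P(n) = -137·L_0(n) - 13·L_1(n) + 38·L_2(n) + 503·L_3(n).
Expanding and collecting terms gives P(n) = 4n^3 - n^2 + 6n - 2.
Check: P(-1) = -13. ✓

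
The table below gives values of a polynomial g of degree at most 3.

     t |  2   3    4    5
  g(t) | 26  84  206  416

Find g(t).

Write g(t) = at^3 + bt^2 + ct + d. Substituting each data point gives a linear system:
  8a + 4b + 2c + d = 26
  27a + 9b + 3c + d = 84
  64a + 16b + 4c + d = 206
  125a + 25b + 5c + d = 416
Solving the system yields a = 4, b = -4, c = 2, d = 6.
So g(t) = 4t^3 - 4t^2 + 2t + 6.
Check: g(2) = 26. ✓

g(t) = 4t^3 - 4t^2 + 2t + 6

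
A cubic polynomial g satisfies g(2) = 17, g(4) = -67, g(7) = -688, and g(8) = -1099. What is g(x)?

Write g(x) = ax^3 + bx^2 + cx + d. Substituting each data point gives a linear system:
  8a + 4b + 2c + d = 17
  64a + 16b + 4c + d = -67
  343a + 49b + 7c + d = -688
  512a + 64b + 8c + d = -1099
Solving the system yields a = -3, b = 6, c = 6, d = 5.
So g(x) = -3x^3 + 6x^2 + 6x + 5.
Check: g(4) = -67. ✓

g(x) = -3x^3 + 6x^2 + 6x + 5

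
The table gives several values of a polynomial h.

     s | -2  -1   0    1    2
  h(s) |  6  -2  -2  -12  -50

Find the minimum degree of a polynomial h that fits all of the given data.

3

Forward differences of the values at s = -2, -1, 0, 1, 2:
  h  : 6  -2  -2  -12  -50
  Δ  : -8  0  -10  -38
  Δ^2: 8  -10  -28
  Δ^3: -18  -18
  Δ^4: 0
The third differences are constant (-18) and nonzero, while all higher differences vanish, so the minimal degree is 3.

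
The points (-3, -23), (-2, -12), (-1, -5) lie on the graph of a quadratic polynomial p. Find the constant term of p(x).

-2

Write p(x) = ax^2 + bx + c. Substituting each data point gives a linear system:
  9a - 3b + c = -23
  4a - 2b + c = -12
  a - b + c = -5
Solving the system yields a = -2, b = 1, c = -2.
So p(x) = -2x^2 + x - 2.
The constant term is -2.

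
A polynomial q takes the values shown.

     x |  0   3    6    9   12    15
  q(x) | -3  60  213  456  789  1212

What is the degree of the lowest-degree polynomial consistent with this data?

2

Forward differences of the values at x = 0, 3, 6, 9, 12, 15:
  q  : -3  60  213  456  789  1212
  Δ  : 63  153  243  333  423
  Δ^2: 90  90  90  90
  Δ^3: 0  0  0
  Δ^4: 0  0
  Δ^5: 0
The second differences are constant (90) and nonzero, while all higher differences vanish, so the minimal degree is 2.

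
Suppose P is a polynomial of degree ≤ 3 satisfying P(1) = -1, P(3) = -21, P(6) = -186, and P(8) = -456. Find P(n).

Write P(n) = an^3 + bn^2 + cn + d. Substituting each data point gives a linear system:
  a + b + c + d = -1
  27a + 9b + 3c + d = -21
  216a + 36b + 6c + d = -186
  512a + 64b + 8c + d = -456
Solving the system yields a = -1, b = 1, c = -1, d = 0.
So P(n) = -n^3 + n^2 - n.
Check: P(3) = -21. ✓

P(n) = -n^3 + n^2 - n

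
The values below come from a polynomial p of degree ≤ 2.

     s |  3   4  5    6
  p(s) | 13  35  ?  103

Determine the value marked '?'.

65

On equispaced nodes a degree-2 polynomial has vanishing third forward difference, so
  - p(3) + 3·p(4) - 3·p(5) + p(6) = 0.
Substituting the known values and solving for p(5):
  -3·p(5) = -195
  p(5) = 65.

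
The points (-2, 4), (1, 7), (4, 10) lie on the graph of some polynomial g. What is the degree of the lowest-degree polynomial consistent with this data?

1

Forward differences of the values at u = -2, 1, 4:
  g  : 4  7  10
  Δ  : 3  3
  Δ^2: 0
The first differences are constant (3) and nonzero, while all higher differences vanish, so the minimal degree is 1.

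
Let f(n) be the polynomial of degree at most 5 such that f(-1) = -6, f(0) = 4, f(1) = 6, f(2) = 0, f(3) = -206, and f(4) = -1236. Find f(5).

-4386

Write f(n) = an^5 + bn^4 + cn^3 + dn^2 + en + k. Substituting each data point gives a linear system:
  -a + b - c + d - e + k = -6
  k = 4
  a + b + c + d + e + k = 6
  32a + 16b + 8c + 4d + 2e + k = 0
  243a + 81b + 27c + 9d + 3e + k = -206
  1024a + 256b + 64c + 16d + 4e + k = -1236
Solving the system yields a = -2, b = 2, c = 6, d = -6, e = 2, k = 4.
So f(n) = -2n⁵ + 2n⁴ + 6n³ - 6n² + 2n + 4.
Then f(5) = -4386.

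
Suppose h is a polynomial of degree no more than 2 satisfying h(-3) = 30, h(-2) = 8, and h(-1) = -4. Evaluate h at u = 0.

-6

Forward differences of the values at u = -3, -2, -1:
  h  : 30  8  -4
  Δ  : -22  -12
  Δ^2: 10
The second differences are constant, confirming degree 2.
Interpolating (Newton forward form) and evaluating at u = 0 gives h(0) = -6.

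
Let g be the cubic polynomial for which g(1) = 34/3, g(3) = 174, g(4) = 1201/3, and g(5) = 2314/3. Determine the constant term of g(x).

3

Write g(x) = ax^3 + bx^2 + cx + d. Substituting each data point gives a linear system:
  a + b + c + d = 34/3
  27a + 9b + 3c + d = 174
  64a + 16b + 4c + d = 1201/3
  125a + 25b + 5c + d = 2314/3
Solving the system yields a = 6, b = 1/3, c = 2, d = 3.
So g(x) = 6x^3 + (1/3)x^2 + 2x + 3.
The constant term is 3.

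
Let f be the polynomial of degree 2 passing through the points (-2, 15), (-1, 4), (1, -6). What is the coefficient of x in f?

Write f(x) = ax^2 + bx + c. Substituting each data point gives a linear system:
  4a - 2b + c = 15
  a - b + c = 4
  a + b + c = -6
Solving the system yields a = 2, b = -5, c = -3.
So f(x) = 2x² - 5x - 3.
The coefficient of x is -5.

-5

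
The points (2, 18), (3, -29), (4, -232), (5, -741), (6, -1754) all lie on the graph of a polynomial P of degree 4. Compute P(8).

Using the Lagrange interpolation formula with nodes 2, 3, 4, 5, 6:
  L_0(n) = (n - 3)(n - 4)(n - 5)(n - 6) / 24
  L_1(n) = (n - 2)(n - 4)(n - 5)(n - 6) / -6
  L_2(n) = (n - 2)(n - 3)(n - 5)(n - 6) / 4
  L_3(n) = (n - 2)(n - 3)(n - 4)(n - 6) / -6
  L_4(n) = (n - 2)(n - 3)(n - 4)(n - 5) / 24
Then P(n) = 18·L_0(n) - 29·L_1(n) - 232·L_2(n) - 741·L_3(n) - 1754·L_4(n).
Expanding and collecting terms gives P(n) = -2n^4 + 3n^3 + 5n^2 + n + 4.
Evaluating at n = 8: P(8) = -6324.

-6324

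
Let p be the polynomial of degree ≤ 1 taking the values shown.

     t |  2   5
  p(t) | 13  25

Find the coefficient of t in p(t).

4

Write p(t) = at + b. Substituting each data point gives a linear system:
  2a + b = 13
  5a + b = 25
Solving the system yields a = 4, b = 5.
So p(t) = 4t + 5.
The leading coefficient is 4.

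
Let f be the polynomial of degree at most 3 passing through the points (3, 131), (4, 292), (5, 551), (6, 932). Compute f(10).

Write f(s) = as^3 + bs^2 + cs + d. Substituting each data point gives a linear system:
  27a + 9b + 3c + d = 131
  64a + 16b + 4c + d = 292
  125a + 25b + 5c + d = 551
  216a + 36b + 6c + d = 932
Solving the system yields a = 4, b = 1, c = 6, d = -4.
So f(s) = 4s³ + s² + 6s - 4.
Then f(10) = 4156.

4156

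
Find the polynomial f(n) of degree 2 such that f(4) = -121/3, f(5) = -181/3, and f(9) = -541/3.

Using the Lagrange interpolation formula with nodes 4, 5, 9:
  L_0(n) = (n - 5)(n - 9) / 5
  L_1(n) = (n - 4)(n - 9) / -4
  L_2(n) = (n - 4)(n - 5) / 20
Then f(n) = -121/3·L_0(n) - 181/3·L_1(n) - 541/3·L_2(n).
Expanding and collecting terms gives f(n) = -2n^2 - 2n - 1/3.
Check: f(4) = -121/3. ✓

f(n) = -2n^2 - 2n - 1/3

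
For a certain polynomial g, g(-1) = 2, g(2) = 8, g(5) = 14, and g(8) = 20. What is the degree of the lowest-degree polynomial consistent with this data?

1

Forward differences of the values at n = -1, 2, 5, 8:
  g  : 2  8  14  20
  Δ  : 6  6  6
  Δ^2: 0  0
  Δ^3: 0
The first differences are constant (6) and nonzero, while all higher differences vanish, so the minimal degree is 1.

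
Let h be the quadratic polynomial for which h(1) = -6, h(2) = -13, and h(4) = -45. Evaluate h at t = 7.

Write h(t) = at^2 + bt + c. Substituting each data point gives a linear system:
  a + b + c = -6
  4a + 2b + c = -13
  16a + 4b + c = -45
Solving the system yields a = -3, b = 2, c = -5.
So h(t) = -3t^2 + 2t - 5.
Then h(7) = -138.

-138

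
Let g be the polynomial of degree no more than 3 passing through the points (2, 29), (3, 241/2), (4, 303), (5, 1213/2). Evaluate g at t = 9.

Using the Lagrange interpolation formula with nodes 2, 3, 4, 5:
  L_0(t) = (t - 3)(t - 4)(t - 5) / -6
  L_1(t) = (t - 2)(t - 4)(t - 5) / 2
  L_2(t) = (t - 2)(t - 3)(t - 5) / -2
  L_3(t) = (t - 2)(t - 3)(t - 4) / 6
Then g(t) = 29·L_0(t) + 241/2·L_1(t) + 303·L_2(t) + 1213/2·L_3(t).
Expanding and collecting terms gives g(t) = 5t^3 + (1/2)t^2 - 6t - 1.
Evaluating at t = 9: g(9) = 7261/2.

7261/2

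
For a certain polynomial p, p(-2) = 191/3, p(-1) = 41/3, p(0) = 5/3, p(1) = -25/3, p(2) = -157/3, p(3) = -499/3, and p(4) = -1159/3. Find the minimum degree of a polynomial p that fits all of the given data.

3

Forward differences of the values at s = -2, -1, 0, 1, 2, 3, 4:
  p  : 191/3  41/3  5/3  -25/3  -157/3  -499/3  -1159/3
  Δ  : -50  -12  -10  -44  -114  -220
  Δ^2: 38  2  -34  -70  -106
  Δ^3: -36  -36  -36  -36
  Δ^4: 0  0  0
  Δ^5: 0  0
  Δ^6: 0
The third differences are constant (-36) and nonzero, while all higher differences vanish, so the minimal degree is 3.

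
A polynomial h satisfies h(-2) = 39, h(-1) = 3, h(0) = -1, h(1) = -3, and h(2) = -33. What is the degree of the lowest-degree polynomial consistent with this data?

3

Forward differences of the values at t = -2, -1, 0, 1, 2:
  h  : 39  3  -1  -3  -33
  Δ  : -36  -4  -2  -30
  Δ^2: 32  2  -28
  Δ^3: -30  -30
  Δ^4: 0
The third differences are constant (-30) and nonzero, while all higher differences vanish, so the minimal degree is 3.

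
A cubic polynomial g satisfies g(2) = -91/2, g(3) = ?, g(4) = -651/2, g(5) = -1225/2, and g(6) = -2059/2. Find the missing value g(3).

The 4 known points determine the degree-3 polynomial uniquely.
Write g(n) = an^3 + bn^2 + cn + d. Substituting each data point gives a linear system:
  8a + 4b + 2c + d = -91/2
  64a + 16b + 4c + d = -651/2
  125a + 25b + 5c + d = -1225/2
  216a + 36b + 6c + d = -2059/2
Solving the system yields a = -4, b = -5, c = 2, d = 5/2.
So g(n) = -4n³ - 5n² + 2n + 5/2.
Then g(3) = -289/2.

-289/2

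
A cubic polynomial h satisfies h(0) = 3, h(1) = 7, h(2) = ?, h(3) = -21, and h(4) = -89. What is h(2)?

5

On equispaced nodes a degree-3 polynomial has vanishing fourth forward difference, so
  h(0) - 4·h(1) + 6·h(2) - 4·h(3) + h(4) = 0.
Substituting the known values and solving for h(2):
  6·h(2) = 30
  h(2) = 5.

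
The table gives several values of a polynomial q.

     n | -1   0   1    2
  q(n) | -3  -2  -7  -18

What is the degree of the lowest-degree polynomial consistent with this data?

Forward differences of the values at n = -1, 0, 1, 2:
  q  : -3  -2  -7  -18
  Δ  : 1  -5  -11
  Δ^2: -6  -6
  Δ^3: 0
The second differences are constant (-6) and nonzero, while all higher differences vanish, so the minimal degree is 2.

2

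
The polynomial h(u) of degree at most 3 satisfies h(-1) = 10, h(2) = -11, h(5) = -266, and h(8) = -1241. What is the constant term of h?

Write h(u) = au^3 + bu^2 + cu + d. Substituting each data point gives a linear system:
  -a + b - c + d = 10
  8a + 4b + 2c + d = -11
  125a + 25b + 5c + d = -266
  512a + 64b + 8c + d = -1241
Solving the system yields a = -3, b = 5, c = -3, d = -1.
So h(u) = -3u^3 + 5u^2 - 3u - 1.
The constant term is -1.

-1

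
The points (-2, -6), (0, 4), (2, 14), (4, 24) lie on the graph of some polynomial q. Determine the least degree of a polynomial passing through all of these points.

1

Forward differences of the values at x = -2, 0, 2, 4:
  q  : -6  4  14  24
  Δ  : 10  10  10
  Δ^2: 0  0
  Δ^3: 0
The first differences are constant (10) and nonzero, while all higher differences vanish, so the minimal degree is 1.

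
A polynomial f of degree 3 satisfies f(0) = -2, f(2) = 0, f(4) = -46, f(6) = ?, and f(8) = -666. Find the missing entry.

The 4 known points determine the degree-3 polynomial uniquely.
Write f(x) = ax^3 + bx^2 + cx + d. Substituting each data point gives a linear system:
  d = -2
  8a + 4b + 2c + d = 0
  64a + 16b + 4c + d = -46
  512a + 64b + 8c + d = -666
Solving the system yields a = -2, b = 6, c = -3, d = -2.
So f(x) = -2x^3 + 6x^2 - 3x - 2.
Then f(6) = -236.

-236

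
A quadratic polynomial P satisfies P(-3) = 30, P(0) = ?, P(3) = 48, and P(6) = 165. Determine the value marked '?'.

The 3 known points determine the degree-2 polynomial uniquely.
Write P(s) = as^2 + bs + c. Substituting each data point gives a linear system:
  9a - 3b + c = 30
  9a + 3b + c = 48
  36a + 6b + c = 165
Solving the system yields a = 4, b = 3, c = 3.
So P(s) = 4s^2 + 3s + 3.
Then P(0) = 3.

3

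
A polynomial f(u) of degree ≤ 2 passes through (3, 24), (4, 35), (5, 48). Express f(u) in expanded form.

Write f(u) = au^2 + bu + c. Substituting each data point gives a linear system:
  9a + 3b + c = 24
  16a + 4b + c = 35
  25a + 5b + c = 48
Solving the system yields a = 1, b = 4, c = 3.
So f(u) = u^2 + 4u + 3.
Check: f(3) = 24. ✓

f(u) = u^2 + 4u + 3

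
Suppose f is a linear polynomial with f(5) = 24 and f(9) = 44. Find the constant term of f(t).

Write f(t) = at + b. Substituting each data point gives a linear system:
  5a + b = 24
  9a + b = 44
Solving the system yields a = 5, b = -1.
So f(t) = 5t - 1.
The constant term is -1.

-1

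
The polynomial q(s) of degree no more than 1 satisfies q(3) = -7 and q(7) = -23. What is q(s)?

q(s) = -4s + 5

Write q(s) = as + b. Substituting each data point gives a linear system:
  3a + b = -7
  7a + b = -23
Solving the system yields a = -4, b = 5.
So q(s) = -4s + 5.
Check: q(7) = -23. ✓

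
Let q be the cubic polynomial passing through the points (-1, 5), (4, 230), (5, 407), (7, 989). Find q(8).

1418

Using the Lagrange interpolation formula with nodes -1, 4, 5, 7:
  L_0(s) = (s - 4)(s - 5)(s - 7) / -240
  L_1(s) = (s + 1)(s - 5)(s - 7) / 15
  L_2(s) = (s + 1)(s - 4)(s - 7) / -12
  L_3(s) = (s + 1)(s - 4)(s - 5) / 48
Then q(s) = 5·L_0(s) + 230·L_1(s) + 407·L_2(s) + 989·L_3(s).
Expanding and collecting terms gives q(s) = 2s^3 + 6s^2 + s + 2.
Evaluating at s = 8: q(8) = 1418.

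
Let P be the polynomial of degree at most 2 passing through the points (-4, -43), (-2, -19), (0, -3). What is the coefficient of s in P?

Write P(s) = as^2 + bs + c. Substituting each data point gives a linear system:
  16a - 4b + c = -43
  4a - 2b + c = -19
  c = -3
Solving the system yields a = -1, b = 6, c = -3.
So P(s) = -s^2 + 6s - 3.
The coefficient of s is 6.

6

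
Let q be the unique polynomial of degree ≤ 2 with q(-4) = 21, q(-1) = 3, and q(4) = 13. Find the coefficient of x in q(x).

-1

Write q(x) = ax^2 + bx + c. Substituting each data point gives a linear system:
  16a - 4b + c = 21
  a - b + c = 3
  16a + 4b + c = 13
Solving the system yields a = 1, b = -1, c = 1.
So q(x) = x^2 - x + 1.
The coefficient of x is -1.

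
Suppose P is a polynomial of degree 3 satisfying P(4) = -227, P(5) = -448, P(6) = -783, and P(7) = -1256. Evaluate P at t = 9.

-2712

Forward differences of the values at t = 4, 5, 6, 7:
  P  : -227  -448  -783  -1256
  Δ  : -221  -335  -473
  Δ^2: -114  -138
  Δ^3: -24
The third differences are constant, confirming degree 3.
Interpolating (Newton forward form) and evaluating at t = 9 gives P(9) = -2712.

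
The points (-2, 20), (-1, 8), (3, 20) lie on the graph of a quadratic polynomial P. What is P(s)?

Using the Lagrange interpolation formula with nodes -2, -1, 3:
  L_0(s) = (s + 1)(s - 3) / 5
  L_1(s) = (s + 2)(s - 3) / -4
  L_2(s) = (s + 2)(s + 1) / 20
Then P(s) = 20·L_0(s) + 8·L_1(s) + 20·L_2(s).
Expanding and collecting terms gives P(s) = 3s^2 - 3s + 2.
Check: P(3) = 20. ✓

P(s) = 3s^2 - 3s + 2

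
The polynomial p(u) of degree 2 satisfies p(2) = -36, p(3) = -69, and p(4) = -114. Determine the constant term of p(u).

Write p(u) = au^2 + bu + c. Substituting each data point gives a linear system:
  4a + 2b + c = -36
  9a + 3b + c = -69
  16a + 4b + c = -114
Solving the system yields a = -6, b = -3, c = -6.
So p(u) = -6u² - 3u - 6.
The constant term is -6.

-6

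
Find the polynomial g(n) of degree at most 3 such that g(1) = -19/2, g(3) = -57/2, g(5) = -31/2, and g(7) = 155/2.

Using the Lagrange interpolation formula with nodes 1, 3, 5, 7:
  L_0(n) = (n - 3)(n - 5)(n - 7) / -48
  L_1(n) = (n - 1)(n - 5)(n - 7) / 16
  L_2(n) = (n - 1)(n - 3)(n - 7) / -16
  L_3(n) = (n - 1)(n - 3)(n - 5) / 48
Then g(n) = -19/2·L_0(n) - 57/2·L_1(n) - 31/2·L_2(n) + 155/2·L_3(n).
Expanding and collecting terms gives g(n) = n^3 - 5n^2 - (5/2)n - 3.
Check: g(5) = -31/2. ✓

g(n) = n^3 - 5n^2 - (5/2)n - 3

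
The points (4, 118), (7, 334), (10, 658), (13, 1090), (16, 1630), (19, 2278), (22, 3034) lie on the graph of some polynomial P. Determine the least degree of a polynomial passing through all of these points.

2

Forward differences of the values at u = 4, 7, 10, 13, 16, 19, 22:
  P  : 118  334  658  1090  1630  2278  3034
  Δ  : 216  324  432  540  648  756
  Δ^2: 108  108  108  108  108
  Δ^3: 0  0  0  0
  Δ^4: 0  0  0
  Δ^5: 0  0
  Δ^6: 0
The second differences are constant (108) and nonzero, while all higher differences vanish, so the minimal degree is 2.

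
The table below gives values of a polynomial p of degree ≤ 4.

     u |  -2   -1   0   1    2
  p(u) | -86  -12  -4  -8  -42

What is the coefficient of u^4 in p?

Write p(u) = au^4 + bu^3 + cu^2 + du + e. Substituting each data point gives a linear system:
  16a - 8b + 4c - 2d + e = -86
  a - b + c - d + e = -12
  e = -4
  a + b + c + d + e = -8
  16a + 8b + 4c + 2d + e = -42
Solving the system yields a = -3, b = 3, c = -3, d = -1, e = -4.
So p(u) = -3u^4 + 3u^3 - 3u^2 - u - 4.
The leading coefficient is -3.

-3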